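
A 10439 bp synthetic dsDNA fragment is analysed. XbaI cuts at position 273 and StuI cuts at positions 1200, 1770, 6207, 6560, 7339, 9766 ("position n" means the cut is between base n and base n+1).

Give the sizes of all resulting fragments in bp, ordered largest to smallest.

4437, 2427, 927, 779, 673, 570, 353, 273 bp

Combined cut positions (sorted): 273, 1200, 1770, 6207, 6560, 7339, 9766.
Linear molecule, 7 cuts → 8 fragments:
  273 − 0 = 273 bp
  1200 − 273 = 927 bp
  1770 − 1200 = 570 bp
  6207 − 1770 = 4437 bp
  6560 − 6207 = 353 bp
  7339 − 6560 = 779 bp
  9766 − 7339 = 2427 bp
  10439 − 9766 = 673 bp
Sorted largest to smallest: 4437, 2427, 927, 779, 673, 570, 353, 273 bp.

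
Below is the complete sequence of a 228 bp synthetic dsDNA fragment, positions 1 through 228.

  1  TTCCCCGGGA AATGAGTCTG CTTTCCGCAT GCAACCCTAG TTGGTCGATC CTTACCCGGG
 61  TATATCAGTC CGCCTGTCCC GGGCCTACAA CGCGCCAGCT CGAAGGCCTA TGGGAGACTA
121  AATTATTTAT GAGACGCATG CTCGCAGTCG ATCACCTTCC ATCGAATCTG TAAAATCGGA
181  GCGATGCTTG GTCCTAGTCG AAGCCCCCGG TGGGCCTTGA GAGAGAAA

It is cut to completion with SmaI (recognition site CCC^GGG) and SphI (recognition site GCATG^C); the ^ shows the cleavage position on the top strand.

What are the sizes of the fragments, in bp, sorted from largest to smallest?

88, 60, 26, 25, 23, 6 bp

SmaI sites (CCCGGG) start at positions 4, 55, 78.
SmaI cuts after base 3 of each site, so after positions 6, 57, 80.
SphI sites (GCATGC) start at positions 27, 136.
SphI cuts after base 5 of each site (before the last base), so after positions 31, 140.
Combined cut positions: 6, 31, 57, 80, 140.
Linear molecule, 5 cuts → 6 fragments:
  1–6 → 6 bp
  7–31 → 25 bp
  32–57 → 26 bp
  58–80 → 23 bp
  81–140 → 60 bp
  141–228 → 88 bp
Sorted largest to smallest: 88, 60, 26, 25, 23, 6 bp.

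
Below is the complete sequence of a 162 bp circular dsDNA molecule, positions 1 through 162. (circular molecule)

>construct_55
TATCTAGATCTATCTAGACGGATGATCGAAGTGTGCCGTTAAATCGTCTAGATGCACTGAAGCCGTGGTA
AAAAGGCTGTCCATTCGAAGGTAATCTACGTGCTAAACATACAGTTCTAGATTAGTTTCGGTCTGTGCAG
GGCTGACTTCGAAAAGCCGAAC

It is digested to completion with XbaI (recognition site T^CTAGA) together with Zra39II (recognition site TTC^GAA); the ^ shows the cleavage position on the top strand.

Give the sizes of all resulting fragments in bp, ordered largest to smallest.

39, 34, 34, 30, 15, 10 bp

XbaI sites (TCTAGA) start at positions 3, 13, 47, 116.
XbaI cuts after the first base of each site, so after positions 3, 13, 47, 116.
Zra39II sites (TTCGAA) start at positions 84, 148.
Zra39II cuts after base 3 of each site, so after positions 86, 150.
Combined cut positions: 3, 13, 47, 86, 116, 150.
Circular molecule, 6 cuts → 6 fragments:
  4–13 → 10 bp
  14–47 → 34 bp
  48–86 → 39 bp
  87–116 → 30 bp
  117–150 → 34 bp
  151–162 then 1–3 → 12 + 3 = 15 bp
Sorted largest to smallest: 39, 34, 34, 30, 15, 10 bp.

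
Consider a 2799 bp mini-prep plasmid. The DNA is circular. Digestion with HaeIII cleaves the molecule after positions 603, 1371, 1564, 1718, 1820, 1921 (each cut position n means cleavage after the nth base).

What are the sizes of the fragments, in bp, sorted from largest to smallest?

1481, 768, 193, 154, 102, 101 bp

Circular molecule, 6 cuts → 6 fragments:
  1371 − 603 = 768 bp
  1564 − 1371 = 193 bp
  1718 − 1564 = 154 bp
  1820 − 1718 = 102 bp
  1921 − 1820 = 101 bp
  wrap: 2799 − 1921 + 603 = 1481 bp
Sorted largest to smallest: 1481, 768, 193, 154, 102, 101 bp.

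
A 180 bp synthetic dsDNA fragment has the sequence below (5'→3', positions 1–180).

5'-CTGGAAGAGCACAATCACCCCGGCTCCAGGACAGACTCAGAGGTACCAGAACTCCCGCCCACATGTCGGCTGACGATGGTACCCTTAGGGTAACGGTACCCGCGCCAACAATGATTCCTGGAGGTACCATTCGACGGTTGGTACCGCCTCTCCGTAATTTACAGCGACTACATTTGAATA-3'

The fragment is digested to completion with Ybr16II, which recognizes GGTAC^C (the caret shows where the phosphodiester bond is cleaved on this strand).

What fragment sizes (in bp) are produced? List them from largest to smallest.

Ybr16II sites (GGTACC) start at positions 42, 78, 95, 123, 140.
Ybr16II cuts after base 5 of each site (before the last base), so after positions 46, 82, 99, 127, 144.
Linear molecule, 5 cuts → 6 fragments:
  1–46 → 46 bp
  47–82 → 36 bp
  83–99 → 17 bp
  100–127 → 28 bp
  128–144 → 17 bp
  145–180 → 36 bp
Sorted largest to smallest: 46, 36, 36, 28, 17, 17 bp.

46, 36, 36, 28, 17, 17 bp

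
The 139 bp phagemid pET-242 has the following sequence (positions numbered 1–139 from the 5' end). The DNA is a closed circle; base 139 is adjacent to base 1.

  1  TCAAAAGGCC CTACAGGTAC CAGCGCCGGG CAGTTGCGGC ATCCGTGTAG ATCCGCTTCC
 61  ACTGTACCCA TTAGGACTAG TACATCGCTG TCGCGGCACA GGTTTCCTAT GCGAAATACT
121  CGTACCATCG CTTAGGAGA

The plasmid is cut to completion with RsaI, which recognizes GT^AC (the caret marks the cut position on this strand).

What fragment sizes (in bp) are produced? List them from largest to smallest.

RsaI sites (GTAC) start at positions 17, 64, 80, 122.
RsaI cuts after base 2 of each site, so after positions 18, 65, 81, 123.
Circular molecule, 4 cuts → 4 fragments:
  19–65 → 47 bp
  66–81 → 16 bp
  82–123 → 42 bp
  124–139 then 1–18 → 16 + 18 = 34 bp
Sorted largest to smallest: 47, 42, 34, 16 bp.

47, 42, 34, 16 bp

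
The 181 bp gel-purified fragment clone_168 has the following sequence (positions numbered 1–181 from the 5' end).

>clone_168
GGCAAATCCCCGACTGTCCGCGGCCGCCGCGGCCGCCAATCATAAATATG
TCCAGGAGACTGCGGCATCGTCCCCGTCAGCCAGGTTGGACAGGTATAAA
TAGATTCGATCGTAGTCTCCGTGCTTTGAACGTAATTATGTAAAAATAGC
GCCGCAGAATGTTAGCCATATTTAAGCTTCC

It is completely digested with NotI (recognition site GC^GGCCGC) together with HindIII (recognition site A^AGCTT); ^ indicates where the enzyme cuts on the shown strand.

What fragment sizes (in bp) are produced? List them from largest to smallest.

NotI sites (GCGGCCGC) start at positions 20, 29.
NotI cuts after base 2 of each site, so after positions 21, 30.
The HindIII site (AAGCTT) starts at position 174.
HindIII cuts after the first base of each site, so after position 174.
Combined cut positions: 21, 30, 174.
Linear molecule, 3 cuts → 4 fragments:
  1–21 → 21 bp
  22–30 → 9 bp
  31–174 → 144 bp
  175–181 → 7 bp
Sorted largest to smallest: 144, 21, 9, 7 bp.

144, 21, 9, 7 bp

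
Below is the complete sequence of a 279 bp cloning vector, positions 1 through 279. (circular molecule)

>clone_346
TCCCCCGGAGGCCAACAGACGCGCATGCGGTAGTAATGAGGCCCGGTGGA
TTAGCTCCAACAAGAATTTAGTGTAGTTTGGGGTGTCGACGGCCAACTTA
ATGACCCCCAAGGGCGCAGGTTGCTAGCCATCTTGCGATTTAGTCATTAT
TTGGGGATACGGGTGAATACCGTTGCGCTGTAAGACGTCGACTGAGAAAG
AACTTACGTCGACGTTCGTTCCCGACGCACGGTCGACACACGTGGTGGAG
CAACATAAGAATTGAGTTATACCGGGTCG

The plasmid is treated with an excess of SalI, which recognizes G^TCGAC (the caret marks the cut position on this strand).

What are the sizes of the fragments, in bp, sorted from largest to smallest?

SalI sites (GTCGAC) start at positions 85, 187, 208, 232.
SalI cuts after the first base of each site, so after positions 85, 187, 208, 232.
Circular molecule, 4 cuts → 4 fragments:
  86–187 → 102 bp
  188–208 → 21 bp
  209–232 → 24 bp
  233–279 then 1–85 → 47 + 85 = 132 bp
Sorted largest to smallest: 132, 102, 24, 21 bp.

132, 102, 24, 21 bp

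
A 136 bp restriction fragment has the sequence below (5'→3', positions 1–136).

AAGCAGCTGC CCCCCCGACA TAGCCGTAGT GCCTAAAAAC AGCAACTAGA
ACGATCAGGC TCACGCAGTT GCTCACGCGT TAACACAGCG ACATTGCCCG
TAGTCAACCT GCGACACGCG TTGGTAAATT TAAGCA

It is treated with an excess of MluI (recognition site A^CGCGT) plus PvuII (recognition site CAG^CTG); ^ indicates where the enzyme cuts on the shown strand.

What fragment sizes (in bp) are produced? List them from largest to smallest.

MluI sites (ACGCGT) start at positions 75, 116.
MluI cuts after the first base of each site, so after positions 75, 116.
The PvuII site (CAGCTG) starts at position 4.
PvuII cuts after base 3 of each site, so after position 6.
Combined cut positions: 6, 75, 116.
Linear molecule, 3 cuts → 4 fragments:
  1–6 → 6 bp
  7–75 → 69 bp
  76–116 → 41 bp
  117–136 → 20 bp
Sorted largest to smallest: 69, 41, 20, 6 bp.

69, 41, 20, 6 bp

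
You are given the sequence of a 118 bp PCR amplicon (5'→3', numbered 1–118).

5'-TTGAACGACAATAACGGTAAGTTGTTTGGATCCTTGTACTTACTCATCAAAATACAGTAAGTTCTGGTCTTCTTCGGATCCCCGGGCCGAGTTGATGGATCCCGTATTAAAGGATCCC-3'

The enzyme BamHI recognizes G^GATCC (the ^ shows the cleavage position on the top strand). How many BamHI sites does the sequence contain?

4

GGATCC occurs starting at positions 28, 76, 97, 112.
BamHI cuts at 4 sites.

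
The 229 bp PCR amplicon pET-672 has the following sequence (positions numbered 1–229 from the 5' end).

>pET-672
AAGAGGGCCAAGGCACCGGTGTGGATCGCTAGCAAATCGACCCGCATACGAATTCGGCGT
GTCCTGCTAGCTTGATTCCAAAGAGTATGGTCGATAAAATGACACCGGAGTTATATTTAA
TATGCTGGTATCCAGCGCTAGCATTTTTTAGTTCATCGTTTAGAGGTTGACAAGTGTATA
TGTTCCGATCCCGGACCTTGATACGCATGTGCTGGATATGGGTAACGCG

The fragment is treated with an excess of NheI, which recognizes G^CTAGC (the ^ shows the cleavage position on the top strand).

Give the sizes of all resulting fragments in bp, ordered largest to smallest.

92, 71, 38, 28 bp

NheI sites (GCTAGC) start at positions 28, 66, 137.
NheI cuts after the first base of each site, so after positions 28, 66, 137.
Linear molecule, 3 cuts → 4 fragments:
  1–28 → 28 bp
  29–66 → 38 bp
  67–137 → 71 bp
  138–229 → 92 bp
Sorted largest to smallest: 92, 71, 38, 28 bp.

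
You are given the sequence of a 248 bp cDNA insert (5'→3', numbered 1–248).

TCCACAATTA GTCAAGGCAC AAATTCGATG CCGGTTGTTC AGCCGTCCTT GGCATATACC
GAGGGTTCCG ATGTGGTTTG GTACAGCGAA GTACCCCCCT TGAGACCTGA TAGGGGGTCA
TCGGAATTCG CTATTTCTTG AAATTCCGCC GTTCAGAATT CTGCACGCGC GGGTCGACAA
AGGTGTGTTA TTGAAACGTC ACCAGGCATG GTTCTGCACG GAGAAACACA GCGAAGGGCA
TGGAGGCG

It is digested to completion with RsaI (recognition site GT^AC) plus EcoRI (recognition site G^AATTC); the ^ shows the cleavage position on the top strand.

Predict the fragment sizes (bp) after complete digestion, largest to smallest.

92, 82, 32, 32, 10 bp

RsaI sites (GTAC) start at positions 81, 91.
RsaI cuts after base 2 of each site, so after positions 82, 92.
EcoRI sites (GAATTC) start at positions 124, 156.
EcoRI cuts after the first base of each site, so after positions 124, 156.
Combined cut positions: 82, 92, 124, 156.
Linear molecule, 4 cuts → 5 fragments:
  1–82 → 82 bp
  83–92 → 10 bp
  93–124 → 32 bp
  125–156 → 32 bp
  157–248 → 92 bp
Sorted largest to smallest: 92, 82, 32, 32, 10 bp.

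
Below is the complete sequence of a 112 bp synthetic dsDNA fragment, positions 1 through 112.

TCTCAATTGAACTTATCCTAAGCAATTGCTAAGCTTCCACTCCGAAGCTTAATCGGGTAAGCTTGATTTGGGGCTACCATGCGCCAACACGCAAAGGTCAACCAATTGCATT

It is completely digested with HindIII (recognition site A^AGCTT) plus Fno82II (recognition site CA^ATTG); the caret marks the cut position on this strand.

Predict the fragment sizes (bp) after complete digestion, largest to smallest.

HindIII sites (AAGCTT) start at positions 31, 45, 59.
HindIII cuts after the first base of each site, so after positions 31, 45, 59.
Fno82II sites (CAATTG) start at positions 4, 23, 103.
Fno82II cuts after base 2 of each site, so after positions 5, 24, 104.
Combined cut positions: 5, 24, 31, 45, 59, 104.
Linear molecule, 6 cuts → 7 fragments:
  1–5 → 5 bp
  6–24 → 19 bp
  25–31 → 7 bp
  32–45 → 14 bp
  46–59 → 14 bp
  60–104 → 45 bp
  105–112 → 8 bp
Sorted largest to smallest: 45, 19, 14, 14, 8, 7, 5 bp.

45, 19, 14, 14, 8, 7, 5 bp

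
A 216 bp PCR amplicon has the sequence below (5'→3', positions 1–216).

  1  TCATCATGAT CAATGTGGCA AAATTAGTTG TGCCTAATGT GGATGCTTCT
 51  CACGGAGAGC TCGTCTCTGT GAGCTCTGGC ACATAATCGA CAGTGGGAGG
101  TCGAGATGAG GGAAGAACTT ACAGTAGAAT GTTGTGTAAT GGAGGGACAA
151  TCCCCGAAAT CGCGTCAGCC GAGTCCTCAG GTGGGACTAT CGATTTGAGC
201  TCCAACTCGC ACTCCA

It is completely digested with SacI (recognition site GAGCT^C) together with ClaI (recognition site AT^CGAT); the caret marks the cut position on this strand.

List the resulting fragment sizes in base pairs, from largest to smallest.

SacI sites (GAGCTC) start at positions 57, 71, 197.
SacI cuts after base 5 of each site (before the last base), so after positions 61, 75, 201.
The ClaI site (ATCGAT) starts at position 189.
ClaI cuts after base 2 of each site, so after position 190.
Combined cut positions: 61, 75, 190, 201.
Linear molecule, 4 cuts → 5 fragments:
  1–61 → 61 bp
  62–75 → 14 bp
  76–190 → 115 bp
  191–201 → 11 bp
  202–216 → 15 bp
Sorted largest to smallest: 115, 61, 15, 14, 11 bp.

115, 61, 15, 14, 11 bp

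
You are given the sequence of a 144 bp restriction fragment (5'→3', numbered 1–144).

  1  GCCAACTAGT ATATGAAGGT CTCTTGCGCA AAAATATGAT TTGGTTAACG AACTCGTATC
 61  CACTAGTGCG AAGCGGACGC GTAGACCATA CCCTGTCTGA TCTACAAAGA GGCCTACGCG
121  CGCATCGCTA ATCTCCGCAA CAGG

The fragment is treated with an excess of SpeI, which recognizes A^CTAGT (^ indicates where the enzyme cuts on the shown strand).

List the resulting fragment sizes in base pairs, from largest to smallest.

82, 57, 5 bp

SpeI sites (ACTAGT) start at positions 5, 62.
SpeI cuts after the first base of each site, so after positions 5, 62.
Linear molecule, 2 cuts → 3 fragments:
  1–5 → 5 bp
  6–62 → 57 bp
  63–144 → 82 bp
Sorted largest to smallest: 82, 57, 5 bp.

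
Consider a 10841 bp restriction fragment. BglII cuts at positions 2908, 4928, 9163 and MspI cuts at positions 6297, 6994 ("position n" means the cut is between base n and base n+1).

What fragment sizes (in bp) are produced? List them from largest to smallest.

Combined cut positions (sorted): 2908, 4928, 6297, 6994, 9163.
Linear molecule, 5 cuts → 6 fragments:
  2908 − 0 = 2908 bp
  4928 − 2908 = 2020 bp
  6297 − 4928 = 1369 bp
  6994 − 6297 = 697 bp
  9163 − 6994 = 2169 bp
  10841 − 9163 = 1678 bp
Sorted largest to smallest: 2908, 2169, 2020, 1678, 1369, 697 bp.

2908, 2169, 2020, 1678, 1369, 697 bp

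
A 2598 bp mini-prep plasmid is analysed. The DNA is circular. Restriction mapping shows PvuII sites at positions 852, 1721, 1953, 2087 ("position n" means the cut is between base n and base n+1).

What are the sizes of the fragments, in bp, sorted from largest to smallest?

Circular molecule, 4 cuts → 4 fragments:
  1721 − 852 = 869 bp
  1953 − 1721 = 232 bp
  2087 − 1953 = 134 bp
  wrap: 2598 − 2087 + 852 = 1363 bp
Sorted largest to smallest: 1363, 869, 232, 134 bp.

1363, 869, 232, 134 bp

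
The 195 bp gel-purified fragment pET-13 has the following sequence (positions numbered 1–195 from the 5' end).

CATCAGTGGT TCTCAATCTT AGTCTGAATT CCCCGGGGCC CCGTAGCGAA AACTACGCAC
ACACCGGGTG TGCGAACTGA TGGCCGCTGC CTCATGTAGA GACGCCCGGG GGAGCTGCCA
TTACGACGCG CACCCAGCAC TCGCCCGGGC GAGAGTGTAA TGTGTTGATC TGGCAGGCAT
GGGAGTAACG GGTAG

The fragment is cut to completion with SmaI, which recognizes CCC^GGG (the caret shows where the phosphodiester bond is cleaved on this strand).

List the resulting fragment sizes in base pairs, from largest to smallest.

SmaI sites (CCCGGG) start at positions 32, 105, 144.
SmaI cuts after base 3 of each site, so after positions 34, 107, 146.
Linear molecule, 3 cuts → 4 fragments:
  1–34 → 34 bp
  35–107 → 73 bp
  108–146 → 39 bp
  147–195 → 49 bp
Sorted largest to smallest: 73, 49, 39, 34 bp.

73, 49, 39, 34 bp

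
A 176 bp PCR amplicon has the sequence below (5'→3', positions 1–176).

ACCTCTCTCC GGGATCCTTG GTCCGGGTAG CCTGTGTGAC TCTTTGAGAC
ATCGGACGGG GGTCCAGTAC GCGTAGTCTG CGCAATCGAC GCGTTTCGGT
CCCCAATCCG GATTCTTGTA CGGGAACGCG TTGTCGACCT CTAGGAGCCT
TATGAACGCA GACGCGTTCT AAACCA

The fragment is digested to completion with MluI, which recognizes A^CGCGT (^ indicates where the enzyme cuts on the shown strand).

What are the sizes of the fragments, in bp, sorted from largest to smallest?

MluI sites (ACGCGT) start at positions 69, 89, 126, 162.
MluI cuts after the first base of each site, so after positions 69, 89, 126, 162.
Linear molecule, 4 cuts → 5 fragments:
  1–69 → 69 bp
  70–89 → 20 bp
  90–126 → 37 bp
  127–162 → 36 bp
  163–176 → 14 bp
Sorted largest to smallest: 69, 37, 36, 20, 14 bp.

69, 37, 36, 20, 14 bp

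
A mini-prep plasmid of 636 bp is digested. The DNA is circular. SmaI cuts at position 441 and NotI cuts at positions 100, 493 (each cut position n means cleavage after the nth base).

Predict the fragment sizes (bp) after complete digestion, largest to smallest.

Combined cut positions (sorted): 100, 441, 493.
Circular molecule, 3 cuts → 3 fragments:
  441 − 100 = 341 bp
  493 − 441 = 52 bp
  wrap: 636 − 493 + 100 = 243 bp
Sorted largest to smallest: 341, 243, 52 bp.

341, 243, 52 bp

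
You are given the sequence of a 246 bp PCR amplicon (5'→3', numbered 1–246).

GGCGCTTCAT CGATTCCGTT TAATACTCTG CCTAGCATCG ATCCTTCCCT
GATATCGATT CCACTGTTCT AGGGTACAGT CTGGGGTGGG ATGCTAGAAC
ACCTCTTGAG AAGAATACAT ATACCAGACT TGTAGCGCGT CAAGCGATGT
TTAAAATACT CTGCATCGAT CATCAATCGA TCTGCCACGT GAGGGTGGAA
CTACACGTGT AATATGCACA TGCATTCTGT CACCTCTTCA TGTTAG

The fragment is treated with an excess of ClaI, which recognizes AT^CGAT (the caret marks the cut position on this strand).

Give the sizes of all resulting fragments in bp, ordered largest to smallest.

ClaI sites (ATCGAT) start at positions 9, 37, 54, 165, 176.
ClaI cuts after base 2 of each site, so after positions 10, 38, 55, 166, 177.
Linear molecule, 5 cuts → 6 fragments:
  1–10 → 10 bp
  11–38 → 28 bp
  39–55 → 17 bp
  56–166 → 111 bp
  167–177 → 11 bp
  178–246 → 69 bp
Sorted largest to smallest: 111, 69, 28, 17, 11, 10 bp.

111, 69, 28, 17, 11, 10 bp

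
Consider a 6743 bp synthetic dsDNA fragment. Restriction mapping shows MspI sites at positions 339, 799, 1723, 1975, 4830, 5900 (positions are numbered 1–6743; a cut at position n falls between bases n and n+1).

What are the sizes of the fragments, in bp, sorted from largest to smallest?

Linear molecule, 6 cuts → 7 fragments:
  339 − 0 = 339 bp
  799 − 339 = 460 bp
  1723 − 799 = 924 bp
  1975 − 1723 = 252 bp
  4830 − 1975 = 2855 bp
  5900 − 4830 = 1070 bp
  6743 − 5900 = 843 bp
Sorted largest to smallest: 2855, 1070, 924, 843, 460, 339, 252 bp.

2855, 1070, 924, 843, 460, 339, 252 bp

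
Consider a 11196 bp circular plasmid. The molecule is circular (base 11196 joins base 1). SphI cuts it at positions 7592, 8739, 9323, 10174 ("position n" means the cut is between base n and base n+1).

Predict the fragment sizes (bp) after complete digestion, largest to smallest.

8614, 1147, 851, 584 bp

Circular molecule, 4 cuts → 4 fragments:
  8739 − 7592 = 1147 bp
  9323 − 8739 = 584 bp
  10174 − 9323 = 851 bp
  wrap: 11196 − 10174 + 7592 = 8614 bp
Sorted largest to smallest: 8614, 1147, 851, 584 bp.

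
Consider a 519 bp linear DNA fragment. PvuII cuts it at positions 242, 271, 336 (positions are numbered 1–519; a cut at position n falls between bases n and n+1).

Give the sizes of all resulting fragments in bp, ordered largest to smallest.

Linear molecule, 3 cuts → 4 fragments:
  242 − 0 = 242 bp
  271 − 242 = 29 bp
  336 − 271 = 65 bp
  519 − 336 = 183 bp
Sorted largest to smallest: 242, 183, 65, 29 bp.

242, 183, 65, 29 bp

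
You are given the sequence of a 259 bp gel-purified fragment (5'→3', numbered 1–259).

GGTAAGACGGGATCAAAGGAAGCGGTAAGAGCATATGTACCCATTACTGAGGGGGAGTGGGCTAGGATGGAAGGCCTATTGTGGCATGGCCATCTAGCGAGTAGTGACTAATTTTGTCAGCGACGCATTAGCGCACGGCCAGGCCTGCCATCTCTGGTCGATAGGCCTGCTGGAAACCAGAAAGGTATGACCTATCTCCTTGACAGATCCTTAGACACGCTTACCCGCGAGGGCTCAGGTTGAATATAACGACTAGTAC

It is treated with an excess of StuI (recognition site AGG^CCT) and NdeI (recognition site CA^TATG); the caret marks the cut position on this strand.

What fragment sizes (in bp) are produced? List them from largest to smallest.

94, 69, 41, 33, 22 bp

StuI sites (AGGCCT) start at positions 72, 141, 163.
StuI cuts after base 3 of each site, so after positions 74, 143, 165.
The NdeI site (CATATG) starts at position 32.
NdeI cuts after base 2 of each site, so after position 33.
Combined cut positions: 33, 74, 143, 165.
Linear molecule, 4 cuts → 5 fragments:
  1–33 → 33 bp
  34–74 → 41 bp
  75–143 → 69 bp
  144–165 → 22 bp
  166–259 → 94 bp
Sorted largest to smallest: 94, 69, 41, 33, 22 bp.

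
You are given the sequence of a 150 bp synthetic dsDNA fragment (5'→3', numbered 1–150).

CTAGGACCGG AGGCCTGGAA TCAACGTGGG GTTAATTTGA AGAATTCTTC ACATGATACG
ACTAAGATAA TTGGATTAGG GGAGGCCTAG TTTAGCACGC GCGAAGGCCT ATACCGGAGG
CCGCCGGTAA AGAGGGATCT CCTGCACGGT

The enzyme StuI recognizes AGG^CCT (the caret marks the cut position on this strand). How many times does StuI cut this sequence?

AGGCCT occurs starting at positions 11, 83, 105.
StuI cuts at 3 sites.

3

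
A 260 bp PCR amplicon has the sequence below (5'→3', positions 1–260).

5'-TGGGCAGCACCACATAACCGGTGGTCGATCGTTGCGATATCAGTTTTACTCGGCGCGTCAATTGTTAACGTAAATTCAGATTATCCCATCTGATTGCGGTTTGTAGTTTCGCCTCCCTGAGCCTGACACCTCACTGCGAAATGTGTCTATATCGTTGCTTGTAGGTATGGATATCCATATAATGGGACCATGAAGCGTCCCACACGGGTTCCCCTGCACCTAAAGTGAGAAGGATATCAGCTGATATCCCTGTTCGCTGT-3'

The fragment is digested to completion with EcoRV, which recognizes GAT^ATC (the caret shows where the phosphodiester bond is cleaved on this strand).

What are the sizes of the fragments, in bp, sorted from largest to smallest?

134, 63, 38, 15, 10 bp

EcoRV sites (GATATC) start at positions 36, 170, 233, 243.
EcoRV cuts after base 3 of each site, so after positions 38, 172, 235, 245.
Linear molecule, 4 cuts → 5 fragments:
  1–38 → 38 bp
  39–172 → 134 bp
  173–235 → 63 bp
  236–245 → 10 bp
  246–260 → 15 bp
Sorted largest to smallest: 134, 63, 38, 15, 10 bp.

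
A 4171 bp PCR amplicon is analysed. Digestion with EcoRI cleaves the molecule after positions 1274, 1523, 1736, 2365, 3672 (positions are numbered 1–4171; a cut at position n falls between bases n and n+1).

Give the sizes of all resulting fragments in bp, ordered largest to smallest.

Linear molecule, 5 cuts → 6 fragments:
  1274 − 0 = 1274 bp
  1523 − 1274 = 249 bp
  1736 − 1523 = 213 bp
  2365 − 1736 = 629 bp
  3672 − 2365 = 1307 bp
  4171 − 3672 = 499 bp
Sorted largest to smallest: 1307, 1274, 629, 499, 249, 213 bp.

1307, 1274, 629, 499, 249, 213 bp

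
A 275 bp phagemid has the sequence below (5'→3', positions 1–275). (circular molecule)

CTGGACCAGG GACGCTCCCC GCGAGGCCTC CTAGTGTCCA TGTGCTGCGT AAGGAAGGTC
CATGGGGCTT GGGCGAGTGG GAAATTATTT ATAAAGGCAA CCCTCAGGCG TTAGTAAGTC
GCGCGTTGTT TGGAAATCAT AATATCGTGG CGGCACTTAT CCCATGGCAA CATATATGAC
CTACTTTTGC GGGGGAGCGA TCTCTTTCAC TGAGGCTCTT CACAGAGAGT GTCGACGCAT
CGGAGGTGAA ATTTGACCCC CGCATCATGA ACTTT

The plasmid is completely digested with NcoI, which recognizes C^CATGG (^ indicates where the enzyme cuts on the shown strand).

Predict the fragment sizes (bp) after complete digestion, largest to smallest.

NcoI sites (CCATGG) start at positions 60, 162.
NcoI cuts after the first base of each site, so after positions 60, 162.
Circular molecule, 2 cuts → 2 fragments:
  61–162 → 102 bp
  163–275 then 1–60 → 113 + 60 = 173 bp
Sorted largest to smallest: 173, 102 bp.

173, 102 bp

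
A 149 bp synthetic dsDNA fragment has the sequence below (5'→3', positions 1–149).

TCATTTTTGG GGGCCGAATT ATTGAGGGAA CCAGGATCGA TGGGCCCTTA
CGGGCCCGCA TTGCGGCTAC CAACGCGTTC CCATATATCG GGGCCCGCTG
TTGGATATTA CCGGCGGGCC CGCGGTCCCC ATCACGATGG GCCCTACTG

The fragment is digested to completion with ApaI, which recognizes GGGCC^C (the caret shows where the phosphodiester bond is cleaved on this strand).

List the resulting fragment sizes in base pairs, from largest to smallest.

46, 39, 25, 23, 10, 6 bp

ApaI sites (GGGCCC) start at positions 42, 52, 91, 116, 139.
ApaI cuts after base 5 of each site (before the last base), so after positions 46, 56, 95, 120, 143.
Linear molecule, 5 cuts → 6 fragments:
  1–46 → 46 bp
  47–56 → 10 bp
  57–95 → 39 bp
  96–120 → 25 bp
  121–143 → 23 bp
  144–149 → 6 bp
Sorted largest to smallest: 46, 39, 25, 23, 10, 6 bp.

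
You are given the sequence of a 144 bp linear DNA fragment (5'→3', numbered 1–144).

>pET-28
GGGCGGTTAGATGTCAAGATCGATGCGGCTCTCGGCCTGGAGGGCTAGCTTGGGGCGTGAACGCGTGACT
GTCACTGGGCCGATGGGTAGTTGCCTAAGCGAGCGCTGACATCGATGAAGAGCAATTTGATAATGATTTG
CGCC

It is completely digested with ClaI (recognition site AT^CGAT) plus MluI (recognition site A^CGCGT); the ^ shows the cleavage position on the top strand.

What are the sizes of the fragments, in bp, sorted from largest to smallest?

ClaI sites (ATCGAT) start at positions 19, 111.
ClaI cuts after base 2 of each site, so after positions 20, 112.
The MluI site (ACGCGT) starts at position 61.
MluI cuts after the first base of each site, so after position 61.
Combined cut positions: 20, 61, 112.
Linear molecule, 3 cuts → 4 fragments:
  1–20 → 20 bp
  21–61 → 41 bp
  62–112 → 51 bp
  113–144 → 32 bp
Sorted largest to smallest: 51, 41, 32, 20 bp.

51, 41, 32, 20 bp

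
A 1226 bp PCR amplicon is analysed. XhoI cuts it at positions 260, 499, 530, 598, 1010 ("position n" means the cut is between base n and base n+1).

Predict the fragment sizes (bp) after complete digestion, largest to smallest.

412, 260, 239, 216, 68, 31 bp

Linear molecule, 5 cuts → 6 fragments:
  260 − 0 = 260 bp
  499 − 260 = 239 bp
  530 − 499 = 31 bp
  598 − 530 = 68 bp
  1010 − 598 = 412 bp
  1226 − 1010 = 216 bp
Sorted largest to smallest: 412, 260, 239, 216, 68, 31 bp.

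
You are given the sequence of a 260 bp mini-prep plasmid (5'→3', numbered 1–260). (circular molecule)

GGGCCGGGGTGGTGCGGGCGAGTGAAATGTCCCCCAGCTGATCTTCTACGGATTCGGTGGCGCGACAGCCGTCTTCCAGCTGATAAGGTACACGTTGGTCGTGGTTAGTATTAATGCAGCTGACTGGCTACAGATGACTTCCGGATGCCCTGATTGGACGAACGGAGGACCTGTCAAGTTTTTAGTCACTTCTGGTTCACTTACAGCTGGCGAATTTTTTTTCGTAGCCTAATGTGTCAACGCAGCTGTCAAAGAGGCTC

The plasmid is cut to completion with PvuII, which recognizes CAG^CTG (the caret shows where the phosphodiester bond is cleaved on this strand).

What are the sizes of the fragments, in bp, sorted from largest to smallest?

87, 52, 42, 40, 39 bp

PvuII sites (CAGCTG) start at positions 35, 77, 117, 204, 243.
PvuII cuts after base 3 of each site, so after positions 37, 79, 119, 206, 245.
Circular molecule, 5 cuts → 5 fragments:
  38–79 → 42 bp
  80–119 → 40 bp
  120–206 → 87 bp
  207–245 → 39 bp
  246–260 then 1–37 → 15 + 37 = 52 bp
Sorted largest to smallest: 87, 52, 42, 40, 39 bp.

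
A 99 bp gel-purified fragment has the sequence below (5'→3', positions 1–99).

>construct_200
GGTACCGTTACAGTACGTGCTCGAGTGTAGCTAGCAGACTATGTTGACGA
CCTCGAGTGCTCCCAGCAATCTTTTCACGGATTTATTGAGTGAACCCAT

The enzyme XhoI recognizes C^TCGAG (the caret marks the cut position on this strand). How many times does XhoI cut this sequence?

2

CTCGAG occurs starting at positions 20, 52.
XhoI cuts at 2 sites.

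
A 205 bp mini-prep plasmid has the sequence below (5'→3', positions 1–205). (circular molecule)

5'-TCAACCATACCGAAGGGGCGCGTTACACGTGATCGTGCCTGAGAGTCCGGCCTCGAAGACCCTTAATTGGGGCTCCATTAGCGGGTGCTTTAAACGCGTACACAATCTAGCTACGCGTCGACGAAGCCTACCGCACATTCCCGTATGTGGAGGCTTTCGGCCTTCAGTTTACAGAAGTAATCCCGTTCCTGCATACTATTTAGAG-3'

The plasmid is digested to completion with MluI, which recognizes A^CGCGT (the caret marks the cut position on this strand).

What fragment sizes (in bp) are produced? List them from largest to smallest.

186, 19 bp

MluI sites (ACGCGT) start at positions 94, 113.
MluI cuts after the first base of each site, so after positions 94, 113.
Circular molecule, 2 cuts → 2 fragments:
  95–113 → 19 bp
  114–205 then 1–94 → 92 + 94 = 186 bp
Sorted largest to smallest: 186, 19 bp.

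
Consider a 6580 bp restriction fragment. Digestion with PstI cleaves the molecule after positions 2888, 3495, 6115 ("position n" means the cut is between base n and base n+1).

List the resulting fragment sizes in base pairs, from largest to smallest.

2888, 2620, 607, 465 bp

Linear molecule, 3 cuts → 4 fragments:
  2888 − 0 = 2888 bp
  3495 − 2888 = 607 bp
  6115 − 3495 = 2620 bp
  6580 − 6115 = 465 bp
Sorted largest to smallest: 2888, 2620, 607, 465 bp.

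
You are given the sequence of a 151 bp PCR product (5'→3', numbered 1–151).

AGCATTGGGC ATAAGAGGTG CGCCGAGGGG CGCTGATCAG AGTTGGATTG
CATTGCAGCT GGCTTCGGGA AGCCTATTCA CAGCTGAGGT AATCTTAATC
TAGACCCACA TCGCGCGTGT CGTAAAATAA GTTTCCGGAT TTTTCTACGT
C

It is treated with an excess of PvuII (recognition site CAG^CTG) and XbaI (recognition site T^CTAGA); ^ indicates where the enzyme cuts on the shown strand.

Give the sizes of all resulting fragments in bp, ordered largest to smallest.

PvuII sites (CAGCTG) start at positions 56, 81.
PvuII cuts after base 3 of each site, so after positions 58, 83.
The XbaI site (TCTAGA) starts at position 99.
XbaI cuts after the first base of each site, so after position 99.
Combined cut positions: 58, 83, 99.
Linear molecule, 3 cuts → 4 fragments:
  1–58 → 58 bp
  59–83 → 25 bp
  84–99 → 16 bp
  100–151 → 52 bp
Sorted largest to smallest: 58, 52, 25, 16 bp.

58, 52, 25, 16 bp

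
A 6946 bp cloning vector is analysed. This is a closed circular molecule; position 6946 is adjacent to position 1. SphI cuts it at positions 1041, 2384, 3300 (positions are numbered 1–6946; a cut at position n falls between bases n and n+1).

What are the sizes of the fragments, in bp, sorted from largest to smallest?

4687, 1343, 916 bp

Circular molecule, 3 cuts → 3 fragments:
  2384 − 1041 = 1343 bp
  3300 − 2384 = 916 bp
  wrap: 6946 − 3300 + 1041 = 4687 bp
Sorted largest to smallest: 4687, 1343, 916 bp.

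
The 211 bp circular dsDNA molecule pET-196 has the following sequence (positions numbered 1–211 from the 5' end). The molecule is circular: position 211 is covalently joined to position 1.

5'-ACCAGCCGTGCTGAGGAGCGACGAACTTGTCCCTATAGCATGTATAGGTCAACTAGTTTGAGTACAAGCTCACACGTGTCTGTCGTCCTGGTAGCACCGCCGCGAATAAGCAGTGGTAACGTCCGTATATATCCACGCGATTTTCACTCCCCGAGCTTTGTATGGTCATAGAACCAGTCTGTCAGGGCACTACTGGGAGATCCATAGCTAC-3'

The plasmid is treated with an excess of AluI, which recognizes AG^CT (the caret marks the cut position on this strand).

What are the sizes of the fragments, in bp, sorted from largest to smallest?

AluI sites (AGCT) start at positions 67, 154, 206.
AluI cuts after base 2 of each site, so after positions 68, 155, 207.
Circular molecule, 3 cuts → 3 fragments:
  69–155 → 87 bp
  156–207 → 52 bp
  208–211 then 1–68 → 4 + 68 = 72 bp
Sorted largest to smallest: 87, 72, 52 bp.

87, 72, 52 bp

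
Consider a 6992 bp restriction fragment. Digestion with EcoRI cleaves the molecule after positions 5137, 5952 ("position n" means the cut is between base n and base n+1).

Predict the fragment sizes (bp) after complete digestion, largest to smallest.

Linear molecule, 2 cuts → 3 fragments:
  5137 − 0 = 5137 bp
  5952 − 5137 = 815 bp
  6992 − 5952 = 1040 bp
Sorted largest to smallest: 5137, 1040, 815 bp.

5137, 1040, 815 bp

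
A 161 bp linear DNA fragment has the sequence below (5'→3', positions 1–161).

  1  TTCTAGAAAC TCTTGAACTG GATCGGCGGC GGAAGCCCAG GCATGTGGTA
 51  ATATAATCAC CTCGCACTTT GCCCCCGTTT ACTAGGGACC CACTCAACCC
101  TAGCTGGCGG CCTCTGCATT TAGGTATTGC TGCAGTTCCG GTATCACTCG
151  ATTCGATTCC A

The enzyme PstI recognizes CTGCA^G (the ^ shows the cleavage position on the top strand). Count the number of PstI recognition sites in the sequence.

CTGCAG occurs starting at position 130.
PstI cuts at 1 site.

1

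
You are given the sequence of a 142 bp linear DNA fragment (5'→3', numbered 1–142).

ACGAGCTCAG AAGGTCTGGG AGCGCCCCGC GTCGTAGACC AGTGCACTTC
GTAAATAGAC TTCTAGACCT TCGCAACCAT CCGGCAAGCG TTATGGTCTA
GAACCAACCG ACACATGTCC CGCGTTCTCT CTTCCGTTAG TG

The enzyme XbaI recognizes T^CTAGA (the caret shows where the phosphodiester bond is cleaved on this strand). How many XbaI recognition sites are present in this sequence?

TCTAGA occurs starting at positions 62, 97.
XbaI cuts at 2 sites.

2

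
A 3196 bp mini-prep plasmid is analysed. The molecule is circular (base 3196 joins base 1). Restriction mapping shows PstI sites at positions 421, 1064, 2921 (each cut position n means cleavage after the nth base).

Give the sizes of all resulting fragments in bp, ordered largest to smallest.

Circular molecule, 3 cuts → 3 fragments:
  1064 − 421 = 643 bp
  2921 − 1064 = 1857 bp
  wrap: 3196 − 2921 + 421 = 696 bp
Sorted largest to smallest: 1857, 696, 643 bp.

1857, 696, 643 bp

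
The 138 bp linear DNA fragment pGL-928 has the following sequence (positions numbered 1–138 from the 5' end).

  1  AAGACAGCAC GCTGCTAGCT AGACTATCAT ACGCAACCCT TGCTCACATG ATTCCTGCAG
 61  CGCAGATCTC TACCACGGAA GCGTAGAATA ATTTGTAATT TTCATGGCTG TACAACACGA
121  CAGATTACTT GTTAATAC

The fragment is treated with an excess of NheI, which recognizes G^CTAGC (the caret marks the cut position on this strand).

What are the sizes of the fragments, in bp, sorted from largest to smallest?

The NheI site (GCTAGC) starts at position 14.
NheI cuts after the first base of each site, so after position 14.
Linear molecule, 1 cut → 2 fragments:
  1–14 → 14 bp
  15–138 → 124 bp
Sorted largest to smallest: 124, 14 bp.

124, 14 bp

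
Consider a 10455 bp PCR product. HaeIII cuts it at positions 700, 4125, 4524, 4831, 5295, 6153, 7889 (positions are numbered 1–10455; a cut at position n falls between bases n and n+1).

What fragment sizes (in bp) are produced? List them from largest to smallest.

Linear molecule, 7 cuts → 8 fragments:
  700 − 0 = 700 bp
  4125 − 700 = 3425 bp
  4524 − 4125 = 399 bp
  4831 − 4524 = 307 bp
  5295 − 4831 = 464 bp
  6153 − 5295 = 858 bp
  7889 − 6153 = 1736 bp
  10455 − 7889 = 2566 bp
Sorted largest to smallest: 3425, 2566, 1736, 858, 700, 464, 399, 307 bp.

3425, 2566, 1736, 858, 700, 464, 399, 307 bp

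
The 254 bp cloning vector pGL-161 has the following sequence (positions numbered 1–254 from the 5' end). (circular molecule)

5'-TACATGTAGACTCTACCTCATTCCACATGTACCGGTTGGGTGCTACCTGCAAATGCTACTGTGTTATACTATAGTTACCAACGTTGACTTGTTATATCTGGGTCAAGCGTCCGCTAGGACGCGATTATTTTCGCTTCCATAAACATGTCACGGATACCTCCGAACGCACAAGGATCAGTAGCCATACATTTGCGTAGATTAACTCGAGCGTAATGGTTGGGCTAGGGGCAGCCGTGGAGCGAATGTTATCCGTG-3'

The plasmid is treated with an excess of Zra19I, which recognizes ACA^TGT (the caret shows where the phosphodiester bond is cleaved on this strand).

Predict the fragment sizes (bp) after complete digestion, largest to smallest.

Zra19I sites (ACATGT) start at positions 2, 25, 143.
Zra19I cuts after base 3 of each site, so after positions 4, 27, 145.
Circular molecule, 3 cuts → 3 fragments:
  5–27 → 23 bp
  28–145 → 118 bp
  146–254 then 1–4 → 109 + 4 = 113 bp
Sorted largest to smallest: 118, 113, 23 bp.

118, 113, 23 bp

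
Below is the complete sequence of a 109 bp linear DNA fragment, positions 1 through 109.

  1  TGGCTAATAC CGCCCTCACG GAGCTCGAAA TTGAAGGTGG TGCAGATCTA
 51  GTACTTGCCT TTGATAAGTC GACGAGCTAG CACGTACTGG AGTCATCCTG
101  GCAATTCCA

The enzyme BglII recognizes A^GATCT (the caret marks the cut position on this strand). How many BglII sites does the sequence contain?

AGATCT occurs starting at position 44.
BglII cuts at 1 site.

1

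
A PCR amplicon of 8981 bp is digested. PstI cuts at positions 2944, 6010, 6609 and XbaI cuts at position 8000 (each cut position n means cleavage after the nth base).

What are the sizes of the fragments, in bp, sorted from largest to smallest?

3066, 2944, 1391, 981, 599 bp

Combined cut positions (sorted): 2944, 6010, 6609, 8000.
Linear molecule, 4 cuts → 5 fragments:
  2944 − 0 = 2944 bp
  6010 − 2944 = 3066 bp
  6609 − 6010 = 599 bp
  8000 − 6609 = 1391 bp
  8981 − 8000 = 981 bp
Sorted largest to smallest: 3066, 2944, 1391, 981, 599 bp.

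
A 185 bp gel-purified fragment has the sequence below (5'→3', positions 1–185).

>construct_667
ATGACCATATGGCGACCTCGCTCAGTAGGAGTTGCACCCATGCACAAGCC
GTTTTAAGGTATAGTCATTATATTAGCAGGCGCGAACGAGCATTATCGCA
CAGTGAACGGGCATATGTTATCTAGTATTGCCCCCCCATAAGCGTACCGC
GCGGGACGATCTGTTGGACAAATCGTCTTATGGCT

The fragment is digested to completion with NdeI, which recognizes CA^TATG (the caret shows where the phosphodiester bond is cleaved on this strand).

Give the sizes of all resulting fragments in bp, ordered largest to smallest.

106, 72, 7 bp

NdeI sites (CATATG) start at positions 6, 112.
NdeI cuts after base 2 of each site, so after positions 7, 113.
Linear molecule, 2 cuts → 3 fragments:
  1–7 → 7 bp
  8–113 → 106 bp
  114–185 → 72 bp
Sorted largest to smallest: 106, 72, 7 bp.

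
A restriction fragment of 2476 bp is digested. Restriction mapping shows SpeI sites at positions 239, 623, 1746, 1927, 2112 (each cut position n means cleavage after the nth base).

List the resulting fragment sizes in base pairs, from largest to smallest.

1123, 384, 364, 239, 185, 181 bp

Linear molecule, 5 cuts → 6 fragments:
  239 − 0 = 239 bp
  623 − 239 = 384 bp
  1746 − 623 = 1123 bp
  1927 − 1746 = 181 bp
  2112 − 1927 = 185 bp
  2476 − 2112 = 364 bp
Sorted largest to smallest: 1123, 384, 364, 239, 185, 181 bp.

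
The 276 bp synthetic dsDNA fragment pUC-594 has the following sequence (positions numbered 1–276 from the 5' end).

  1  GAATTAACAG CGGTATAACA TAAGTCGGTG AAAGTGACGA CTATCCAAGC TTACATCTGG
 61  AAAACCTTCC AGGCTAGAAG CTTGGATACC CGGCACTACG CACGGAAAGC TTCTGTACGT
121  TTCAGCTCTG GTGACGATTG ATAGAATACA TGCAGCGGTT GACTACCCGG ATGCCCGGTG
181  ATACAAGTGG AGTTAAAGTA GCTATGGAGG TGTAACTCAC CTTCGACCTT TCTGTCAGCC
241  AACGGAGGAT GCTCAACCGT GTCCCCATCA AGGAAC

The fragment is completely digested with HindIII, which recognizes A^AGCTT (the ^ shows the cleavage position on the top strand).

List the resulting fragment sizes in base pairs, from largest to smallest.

169, 47, 31, 29 bp

HindIII sites (AAGCTT) start at positions 47, 78, 107.
HindIII cuts after the first base of each site, so after positions 47, 78, 107.
Linear molecule, 3 cuts → 4 fragments:
  1–47 → 47 bp
  48–78 → 31 bp
  79–107 → 29 bp
  108–276 → 169 bp
Sorted largest to smallest: 169, 47, 31, 29 bp.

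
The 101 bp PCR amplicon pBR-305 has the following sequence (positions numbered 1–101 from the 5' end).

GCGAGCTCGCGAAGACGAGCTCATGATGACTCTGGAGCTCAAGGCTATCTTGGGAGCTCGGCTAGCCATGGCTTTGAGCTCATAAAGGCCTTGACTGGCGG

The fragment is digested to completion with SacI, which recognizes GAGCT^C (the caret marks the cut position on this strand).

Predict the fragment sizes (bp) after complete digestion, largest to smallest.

22, 21, 19, 18, 14, 7 bp

SacI sites (GAGCTC) start at positions 3, 17, 35, 54, 76.
SacI cuts after base 5 of each site (before the last base), so after positions 7, 21, 39, 58, 80.
Linear molecule, 5 cuts → 6 fragments:
  1–7 → 7 bp
  8–21 → 14 bp
  22–39 → 18 bp
  40–58 → 19 bp
  59–80 → 22 bp
  81–101 → 21 bp
Sorted largest to smallest: 22, 21, 19, 18, 14, 7 bp.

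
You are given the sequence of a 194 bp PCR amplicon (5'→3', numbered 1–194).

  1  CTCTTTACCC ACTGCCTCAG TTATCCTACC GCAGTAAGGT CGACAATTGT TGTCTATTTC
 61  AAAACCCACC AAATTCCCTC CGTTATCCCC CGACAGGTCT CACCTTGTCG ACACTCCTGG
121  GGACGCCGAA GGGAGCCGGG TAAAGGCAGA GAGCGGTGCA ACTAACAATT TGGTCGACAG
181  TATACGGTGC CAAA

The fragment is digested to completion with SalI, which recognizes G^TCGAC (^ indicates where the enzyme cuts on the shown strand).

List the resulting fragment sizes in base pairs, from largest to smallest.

68, 66, 39, 21 bp

SalI sites (GTCGAC) start at positions 39, 107, 173.
SalI cuts after the first base of each site, so after positions 39, 107, 173.
Linear molecule, 3 cuts → 4 fragments:
  1–39 → 39 bp
  40–107 → 68 bp
  108–173 → 66 bp
  174–194 → 21 bp
Sorted largest to smallest: 68, 66, 39, 21 bp.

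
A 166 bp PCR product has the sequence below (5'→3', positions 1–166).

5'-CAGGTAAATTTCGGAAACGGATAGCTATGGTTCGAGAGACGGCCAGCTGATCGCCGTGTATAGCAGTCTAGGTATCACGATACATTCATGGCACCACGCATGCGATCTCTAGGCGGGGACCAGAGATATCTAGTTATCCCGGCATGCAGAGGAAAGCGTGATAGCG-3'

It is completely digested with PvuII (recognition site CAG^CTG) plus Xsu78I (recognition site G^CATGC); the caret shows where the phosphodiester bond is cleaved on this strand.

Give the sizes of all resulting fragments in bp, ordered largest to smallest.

The PvuII site (CAGCTG) starts at position 44.
PvuII cuts after base 3 of each site, so after position 46.
Xsu78I sites (GCATGC) start at positions 98, 142.
Xsu78I cuts after the first base of each site, so after positions 98, 142.
Combined cut positions: 46, 98, 142.
Linear molecule, 3 cuts → 4 fragments:
  1–46 → 46 bp
  47–98 → 52 bp
  99–142 → 44 bp
  143–166 → 24 bp
Sorted largest to smallest: 52, 46, 44, 24 bp.

52, 46, 44, 24 bp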